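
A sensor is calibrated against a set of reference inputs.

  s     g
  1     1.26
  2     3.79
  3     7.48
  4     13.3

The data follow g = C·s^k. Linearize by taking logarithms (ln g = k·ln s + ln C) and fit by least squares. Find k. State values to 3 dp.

k = 1.683

Taking logs, ln g = k·ln s + ln C, so regress ln g on ln s.
Σln s = 3.1781, Σ(ln s)² = 3.6092, Σln g = 6.1635, Σln s·ln g = 6.7216.
Equations: 3.6092·k + 3.1781·ln C = 6.7216;  3.1781·k + 4·ln C = 6.1635.
Δ = 3.6092·4 − (3.1781)² = 4.3368; k = (6.7216·4 − 3.1781·6.1635)/4.3368 = 1.68291, ln C = (3.6092·6.1635 − 3.1781·6.7216)/4.3368 = 0.20377.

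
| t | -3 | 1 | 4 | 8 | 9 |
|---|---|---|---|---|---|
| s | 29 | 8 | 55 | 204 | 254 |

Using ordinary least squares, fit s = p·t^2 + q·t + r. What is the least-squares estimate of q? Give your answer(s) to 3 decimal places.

q = 0.767

Normal-equation sums: Σt^2·t^2 = 10995, Σt^2·t = 1279, Σt^2 = 171, Σt·t = 171, Σt = 19, Σ1 = 5.
Moment sums: Σt^2·s = 34779, Σt·s = 4059, Σs = 550.
So MᵀM·[p, q, r]ᵀ = Mᵀs: [[10995, 1279, 171]; [1279, 171, 19]; [171, 19, 5]]·[p, q, r]ᵀ = [34779, 4059, 550]ᵀ.
Row-reducing yields p = 32581/10828, q = 107943/140764, r = 147086/35191.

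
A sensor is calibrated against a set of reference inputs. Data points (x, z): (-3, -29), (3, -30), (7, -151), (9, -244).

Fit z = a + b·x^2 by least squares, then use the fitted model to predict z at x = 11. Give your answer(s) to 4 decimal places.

ẑ = -364.3947

Sums needed: Σ1 = 4, Σx^2 = 148, Σx^2·x^2 = 9124.
For Mᵀz: Σz = -454, Σx^2·z = -27694.
Determinant 4·9124 − 148² = 14592.
a = ((-454)·9124 − 148·(-27694))/14592 = -227/76; b = (4·(-27694) − 148·(-454))/14592 = -227/76.
At x = 11: ẑ = (-227/76)·(1) + (-227/76)·(121) = -13847/38.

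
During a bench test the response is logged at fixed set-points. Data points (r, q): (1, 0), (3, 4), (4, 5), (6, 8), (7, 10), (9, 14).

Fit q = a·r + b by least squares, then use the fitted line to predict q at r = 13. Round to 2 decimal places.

q̂ = 20.36

Setting ∂/∂a … = 0 gives: 192·a + 30·b = 276;  30·a + 6·b = 41.
(Σr·r = 192, Σr = 30, Σ1 = 6, Σr·q = 276, Σq = 41.)
Eliminating b: 6·(row 1) − 30·(row 2) gives 252·a = 6·276 − 30·41 = 426, so a = 71/42.
Then b = (41 − 30·(71/42))/6 = -34/21.
At r = 13: q̂ = (71/42)·(13) + (-34/21)·(1) = 285/14.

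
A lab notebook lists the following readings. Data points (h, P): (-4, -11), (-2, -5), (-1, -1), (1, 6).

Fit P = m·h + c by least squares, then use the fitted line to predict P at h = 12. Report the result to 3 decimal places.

Setting ∂/∂m … = 0 gives: 22·m + (-6)·c = 61;  (-6)·m + 4·c = -11.
(Σh·h = 22, Σh = -6, Σ1 = 4, Σh·P = 61, ΣP = -11.)
Δ = 22·4 − (-6)² = 52.
m = (61·4 − (-6)·(-11))/52 = 89/26; c = (22·(-11) − (-6)·61)/52 = 31/13.
At h = 12: P̂ = (89/26)·(12) + (31/13)·(1) = 565/13.

P̂ = 43.462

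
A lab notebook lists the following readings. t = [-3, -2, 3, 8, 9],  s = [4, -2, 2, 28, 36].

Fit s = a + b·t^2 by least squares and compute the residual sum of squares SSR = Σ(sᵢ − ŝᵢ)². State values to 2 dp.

SSR = 6.66

The normal system MᵀM·[a, b]ᵀ = Mᵀs is [[5, 167]; [167, 10835]]·[a, b]ᵀ = [68, 4754]ᵀ.
Δ = 5·10835 − 167² = 26286.
a = (68·10835 − 167·4754)/26286 = -9523/4381; b = (5·4754 − 167·68)/26286 = 2069/4381.
Residuals: 8426/4381, -7515/4381, -336/4381, -225/4381, -350/4381; SSR = 29162/4381.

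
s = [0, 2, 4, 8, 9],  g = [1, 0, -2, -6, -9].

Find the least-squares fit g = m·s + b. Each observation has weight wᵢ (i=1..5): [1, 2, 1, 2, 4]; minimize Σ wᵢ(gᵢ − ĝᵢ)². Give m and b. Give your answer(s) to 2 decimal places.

Forming AᵀWA = [[476, 60]; [60, 10]] and AᵀWg = [-428, -49]ᵀ gives AᵀWA·[m, b]ᵀ = AᵀWg.
Determinant 476·10 − 60² = 1160.
m = ((-428)·10 − 60·(-49))/1160 = -67/58; b = (476·(-49) − 60·(-428))/1160 = 589/290.

m = -1.16, b = 2.03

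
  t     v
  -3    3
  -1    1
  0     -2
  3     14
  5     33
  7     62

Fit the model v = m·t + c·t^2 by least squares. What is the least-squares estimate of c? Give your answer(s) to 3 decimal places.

With design matrix X, XᵀX = [[93, 467]; [467, 3189]] and Xᵀv = [631, 4017]ᵀ.
Δ = 93·3189 − 467² = 78488.
m = (631·3189 − 467·4017)/78488 = 17040/9811; c = (93·4017 − 467·631)/78488 = 9863/9811.

c = 1.005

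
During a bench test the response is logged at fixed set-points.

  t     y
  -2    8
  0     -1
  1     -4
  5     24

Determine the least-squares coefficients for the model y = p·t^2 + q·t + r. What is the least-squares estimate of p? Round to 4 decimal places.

Sums needed: Σt^2·t^2 = 642, Σt^2·t = 118, Σt^2 = 30, Σt·t = 30, Σt = 4, Σ1 = 4.
And Σt^2·y = 628, Σt·y = 100, Σy = 27.
Inverting the 3×3 Gram matrix, [p, q, r]ᵀ = [4639/3098, -7003/3098, -3439/1549]ᵀ.

p = 1.4974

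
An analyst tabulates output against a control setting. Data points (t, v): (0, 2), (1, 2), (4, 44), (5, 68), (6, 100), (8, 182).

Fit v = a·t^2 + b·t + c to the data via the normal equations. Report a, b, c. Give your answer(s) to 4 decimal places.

a = 3.0482, b = -1.8448, c = 1.5724

The normal system AᵀA·[a, b, c]ᵀ = Aᵀv is [[6274, 918, 142]; [918, 142, 24]; [142, 24, 6]]·[a, b, c]ᵀ = [17654, 2574, 398]ᵀ.
Solving the 3×3 system (Gaussian elimination) gives a = 26321/8635, b = -3186/1727, c = 13578/8635.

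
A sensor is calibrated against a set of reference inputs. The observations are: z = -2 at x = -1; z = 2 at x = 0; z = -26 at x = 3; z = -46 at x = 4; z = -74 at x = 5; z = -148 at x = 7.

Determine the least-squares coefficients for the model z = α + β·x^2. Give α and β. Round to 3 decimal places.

With design matrix M, MᵀM = [[6, 100]; [100, 3364]] and Mᵀz = [-294, -10074]ᵀ.
Δ = 6·3364 − 100² = 10184.
α = ((-294)·3364 − 100·(-10074))/10184 = 2298/1273; β = (6·(-10074) − 100·(-294))/10184 = -7761/2546.

α = 1.805, β = -3.048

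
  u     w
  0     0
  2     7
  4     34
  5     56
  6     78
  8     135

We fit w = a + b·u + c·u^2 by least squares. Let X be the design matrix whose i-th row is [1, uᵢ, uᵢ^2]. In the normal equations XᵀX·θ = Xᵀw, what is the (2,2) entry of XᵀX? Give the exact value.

Row 2 ↔ basis u, column 2 ↔ basis u, so (XᵀX)_{2,2} = Σᵢ (u)·(u) = (0)·(0) + (2)·(2) + (4)·(4) + (5)·(5) + (6)·(6) + (8)·(8) = 145.

145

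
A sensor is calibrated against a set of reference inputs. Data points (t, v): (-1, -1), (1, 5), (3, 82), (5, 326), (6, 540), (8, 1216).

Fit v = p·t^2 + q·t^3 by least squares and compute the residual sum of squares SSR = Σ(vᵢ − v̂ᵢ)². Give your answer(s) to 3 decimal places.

SSR = 5.188

Setting ∂/∂p … = 0 gives: 6100·p + 43912·q = 106156;  43912·p + 325156·q = 782202.
(Σt^2·t^2 = 6100, Σt^2·t^3 = 43912, Σt^3·t^3 = 325156, Σt^2·v = 106156, Σt^3·v = 782202.)
Eliminating q: 325156·(row 1) − 43912·(row 2) gives 55187856·p = 325156·106156 − 43912·782202 = 169206112, so p = 10575382/3449241.
Then q = (782202 − 43912·(10575382/3449241))/325156 = 13738741/6898482.
Residuals: -14310505/6898482, -5755/99978, 25571/40342, 2793407/6898482, -211960/383249, 334912/3449241; SSR = 17893529/3449241.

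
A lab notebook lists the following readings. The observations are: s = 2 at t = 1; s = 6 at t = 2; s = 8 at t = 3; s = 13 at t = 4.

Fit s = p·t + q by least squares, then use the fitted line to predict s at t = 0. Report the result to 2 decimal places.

Entries of XᵀX: Σt·t = 30, Σt = 10, Σ1 = 4.
Right-hand side: Σt·s = 90, Σs = 29.
Normal equations: [[30, 10]; [10, 4]]·[p, q]ᵀ = [90, 29]ᵀ.
Determinant 30·4 − 10² = 20.
p = (90·4 − 10·29)/20 = 7/2; q = (30·29 − 10·90)/20 = -3/2.
At t = 0: ŝ = (7/2)·(0) + (-3/2)·(1) = -3/2.

ŝ = -1.50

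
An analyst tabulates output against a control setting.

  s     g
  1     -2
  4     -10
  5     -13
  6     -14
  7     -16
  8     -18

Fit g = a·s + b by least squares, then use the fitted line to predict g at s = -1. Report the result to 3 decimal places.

ĝ = 1.800

MᵀM·[a, b]ᵀ = Mᵀg reads: 191·a + 31·b = -447;  31·a + 6·b = -73.
(Σs·s = 191, Σs = 31, Σ1 = 6, Σs·g = -447, Σg = -73.)
Determinant 191·6 − 31² = 185.
a = ((-447)·6 − 31·(-73))/185 = -419/185; b = (191·(-73) − 31·(-447))/185 = -86/185.
At s = -1: ĝ = (-419/185)·(-1) + (-86/185)·(1) = 9/5.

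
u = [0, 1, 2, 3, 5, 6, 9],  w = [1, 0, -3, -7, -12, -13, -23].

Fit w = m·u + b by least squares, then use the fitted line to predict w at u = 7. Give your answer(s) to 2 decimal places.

Compute the Gram sums: Σu·u = 156, Σu = 26, Σ1 = 7.
For Mᵀw: Σu·w = -372, Σw = -57.
MᵀM·[m, b]ᵀ = Mᵀw becomes [[156, 26]; [26, 7]]·[m, b]ᵀ = [-372, -57]ᵀ.
Eliminating b: 7·(row 1) − 26·(row 2) gives 416·m = 7·(-372) − 26·(-57) = -1122, so m = -561/208.
Then b = ((-57) − 26·(-561/208))/7 = 15/8.
At u = 7: ŵ = (-561/208)·(7) + (15/8)·(1) = -3537/208.

ŵ = -17.00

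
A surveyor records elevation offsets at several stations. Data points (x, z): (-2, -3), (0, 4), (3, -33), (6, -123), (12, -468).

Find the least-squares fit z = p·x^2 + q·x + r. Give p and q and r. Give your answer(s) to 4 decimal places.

p = -3.0304, q = -2.9259, r = 3.4910

The normal equations are: 22129·p + 1963·q + 193·r = -72129;  1963·p + 193·q + 19·r = -6447;  193·p + 19·q + 5·r = -623.
Row-reducing yields p = -82493/27222, q = -39824/13611, r = 31677/9074.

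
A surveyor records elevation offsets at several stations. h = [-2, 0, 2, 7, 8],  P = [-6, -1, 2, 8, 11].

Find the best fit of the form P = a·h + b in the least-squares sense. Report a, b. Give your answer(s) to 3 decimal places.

From the data, Σh·h = 121, Σh = 15, Σ1 = 5.
And Σh·P = 160, ΣP = 14.
So AᵀA·[a, b]ᵀ = AᵀP: [[121, 15]; [15, 5]]·[a, b]ᵀ = [160, 14]ᵀ.
det = 121·5 − 15² = 380.
a = (160·5 − 15·14)/380 = 59/38; b = (121·14 − 15·160)/380 = -353/190.

a = 1.553, b = -1.858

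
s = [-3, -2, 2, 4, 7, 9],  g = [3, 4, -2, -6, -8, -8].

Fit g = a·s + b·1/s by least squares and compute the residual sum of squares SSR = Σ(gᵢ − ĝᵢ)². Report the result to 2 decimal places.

Setting ∂/∂a … = 0 gives: 163·a + 6·b = -173;  6·a + (44857/63504)·b = -949/126.
(Σs·s = 163, Σs·1/s = 6, Σ1/s·1/s = 44857/63504, Σs·g = -173, Σ1/s·g = -949/126.)
Eliminating b: (44857/63504)·(row 1) − 6·(row 2) gives (5025547/63504)·a = (44857/63504)·(-173) − 6·(-949/126) = -4890485/63504, so a = -4890485/5025547.
Then b = ((-949/126) − 6·(-4890485/5025547))/(44857/63504) = -12045096/5025547.
Residuals: -3609846/5025547, 4298670/5025547, 5752424/5025547, -7580068/5025547, -4250253/5025547, 5148333/5025547; SSR = 33156062/5025547.

SSR = 6.60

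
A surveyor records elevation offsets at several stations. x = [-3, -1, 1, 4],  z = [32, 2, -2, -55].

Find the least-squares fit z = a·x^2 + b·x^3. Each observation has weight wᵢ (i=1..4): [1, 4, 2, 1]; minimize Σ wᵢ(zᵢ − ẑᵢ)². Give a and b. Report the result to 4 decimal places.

a = 0.5560, b = -0.9996

Setting ∂/∂a … = 0 gives: 343·a + 779·b = -588;  779·a + 4831·b = -4396.
Eliminating b: 4831·(row 1) − 779·(row 2) gives 1050192·a = 4831·(-588) − 779·(-4396) = 583856, so a = 2807/5049.
Then b = ((-4396) − 779·(2807/5049))/4831 = -5047/5049.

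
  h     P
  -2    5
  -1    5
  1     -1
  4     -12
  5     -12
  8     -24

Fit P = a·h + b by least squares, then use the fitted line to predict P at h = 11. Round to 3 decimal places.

P̂ = -31.769

Sums needed: Σh·h = 111, Σh = 15, Σ1 = 6.
For AᵀP: Σh·P = -316, ΣP = -39.
AᵀA·[a, b]ᵀ = AᵀP becomes [[111, 15]; [15, 6]]·[a, b]ᵀ = [-316, -39]ᵀ.
Determinant 111·6 − 15² = 441.
a = ((-316)·6 − 15·(-39))/441 = -437/147; b = (111·(-39) − 15·(-316))/441 = 137/147.
At h = 11: P̂ = (-437/147)·(11) + (137/147)·(1) = -4670/147.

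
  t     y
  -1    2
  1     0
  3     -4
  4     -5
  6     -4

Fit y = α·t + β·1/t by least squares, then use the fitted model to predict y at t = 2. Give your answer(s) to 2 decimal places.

Entries of AᵀA: Σt·t = 63, Σt·1/t = 5, Σ1/t·1/t = 317/144.
Right-hand side: Σt·y = -58, Σ1/t·y = -21/4.
So AᵀA·[α, β]ᵀ = Aᵀy: [[63, 5]; [5, 317/144]]·[α, β]ᵀ = [-58, -21/4]ᵀ.
Determinant 63·(317/144) − 5² = 1819/16.
α = ((-58)·(317/144) − 5·(-21/4))/(1819/16) = -14606/16371; β = (63·(-21/4) − 5·(-58))/(1819/16) = -652/1819.
At t = 2: ŷ = (-14606/16371)·(2) + (-652/1819)·(1/2) = -32146/16371.

ŷ = -1.96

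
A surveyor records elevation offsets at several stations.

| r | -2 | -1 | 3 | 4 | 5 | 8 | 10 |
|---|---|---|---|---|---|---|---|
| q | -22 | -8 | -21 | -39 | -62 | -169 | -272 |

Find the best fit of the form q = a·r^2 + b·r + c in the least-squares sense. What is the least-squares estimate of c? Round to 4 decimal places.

c = -2.9835

Compute the Gram sums: Σr^2·r^2 = 15075, Σr^2·r = 1719, Σr^2 = 219, Σr·r = 219, Σr = 27, Σ1 = 7.
And Σr^2·q = -40475, Σr·q = -4549, Σq = -593.
Normal equations: [[15075, 1719, 219]; [1719, 219, 27]; [219, 27, 7]]·[a, b, c]ᵀ = [-40475, -4549, -593]ᵀ.
Row-reducing yields a = -157669/52542, b = 27589/8757, c = -52253/17514.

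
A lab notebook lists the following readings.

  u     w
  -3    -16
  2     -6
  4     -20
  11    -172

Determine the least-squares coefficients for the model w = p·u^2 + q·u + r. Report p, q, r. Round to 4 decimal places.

p = -1.4889, q = 0.7926, r = -0.4404

Setting ∂/∂p … = 0 gives: 14994·p + 1376·q + 150·r = -21300;  1376·p + 150·q + 14·r = -1936;  150·p + 14·q + 4·r = -214.
Row-reducing yields p = -2147/1442, q = 1143/1442, r = -635/1442.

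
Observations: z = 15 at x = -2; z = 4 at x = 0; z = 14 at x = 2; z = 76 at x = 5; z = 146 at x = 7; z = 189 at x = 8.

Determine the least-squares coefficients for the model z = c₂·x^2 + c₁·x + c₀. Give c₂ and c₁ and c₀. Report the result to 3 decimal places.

The normal equations are: 7154·c₂ + 980·c₁ + 146·c₀ = 21266;  980·c₂ + 146·c₁ + 20·c₀ = 2912;  146·c₂ + 20·c₁ + 6·c₀ = 444.
(Σx^2·x^2 = 7154, Σx^2·x = 980, Σx^2 = 146, Σx·x = 146, Σx = 20, Σ1 = 6, Σx^2·z = 21266, Σx·z = 2912, Σz = 444.)
Row-reducing yields c₂ = 30883/10582, c₁ = -14/143, c₀ = 245/74.

c₂ = 2.918, c₁ = -0.098, c₀ = 3.311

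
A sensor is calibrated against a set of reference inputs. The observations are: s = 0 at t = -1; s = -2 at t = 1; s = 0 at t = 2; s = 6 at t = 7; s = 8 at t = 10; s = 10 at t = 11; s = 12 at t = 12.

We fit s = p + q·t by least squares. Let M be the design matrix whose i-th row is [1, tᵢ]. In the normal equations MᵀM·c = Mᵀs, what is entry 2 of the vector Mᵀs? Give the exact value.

374

Entry 2 ↔ basis t, so (Mᵀs)_{2} = Σᵢ (t)·sᵢ = (-1)·(0) + (1)·(-2) + (2)·(0) + (7)·(6) + (10)·(8) + (11)·(10) + (12)·(12) = 374.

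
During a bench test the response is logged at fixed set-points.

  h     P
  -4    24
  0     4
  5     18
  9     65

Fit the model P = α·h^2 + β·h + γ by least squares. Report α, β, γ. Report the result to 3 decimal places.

From the data, Σh^2·h^2 = 7442, Σh^2·h = 790, Σh^2 = 122, Σh·h = 122, Σh = 10, Σ1 = 4.
Right-hand side: Σh^2·P = 6099, Σh·P = 579, ΣP = 111.
Inverting the 3×3 Gram matrix, [α, β, γ]ᵀ = [67/72, -10787/6984, 1253/388]ᵀ.

α = 0.931, β = -1.545, γ = 3.229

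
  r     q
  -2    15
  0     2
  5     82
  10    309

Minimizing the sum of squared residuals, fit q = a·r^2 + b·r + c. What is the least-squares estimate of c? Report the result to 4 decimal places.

Normal-equation sums: Σr^2·r^2 = 10641, Σr^2·r = 1117, Σr^2 = 129, Σr·r = 129, Σr = 13, Σ1 = 4.
Right-hand side: Σr^2·q = 33010, Σr·q = 3470, Σq = 408.
Row-reducing yields a = 45237/15070, b = 8599/15070, c = 5030/1507.

c = 3.3378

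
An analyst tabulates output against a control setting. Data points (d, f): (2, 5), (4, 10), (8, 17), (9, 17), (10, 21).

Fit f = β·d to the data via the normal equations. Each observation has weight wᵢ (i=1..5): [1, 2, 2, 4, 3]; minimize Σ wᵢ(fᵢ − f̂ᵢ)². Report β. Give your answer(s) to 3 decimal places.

Forming MᵀWM = [[788]] and MᵀWf = [1604]ᵀ gives MᵀWM·[β]ᵀ = MᵀWf.
Hence β = 1604 / 788 ≈ 2.03553.

β = 2.036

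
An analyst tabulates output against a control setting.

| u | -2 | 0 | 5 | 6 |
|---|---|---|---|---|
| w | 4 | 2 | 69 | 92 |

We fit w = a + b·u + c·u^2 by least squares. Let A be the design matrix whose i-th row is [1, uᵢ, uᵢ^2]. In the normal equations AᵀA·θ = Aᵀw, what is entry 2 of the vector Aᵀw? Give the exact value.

Entry 2 ↔ basis u, so (Aᵀw)_{2} = Σᵢ (u)·wᵢ = (-2)·(4) + (0)·(2) + (5)·(69) + (6)·(92) = 889.

889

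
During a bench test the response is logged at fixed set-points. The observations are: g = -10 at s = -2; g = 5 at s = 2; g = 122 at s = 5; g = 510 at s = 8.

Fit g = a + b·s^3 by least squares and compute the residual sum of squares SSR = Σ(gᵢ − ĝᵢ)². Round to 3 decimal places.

Forming AᵀA = [[4, 637]; [637, 277897]] and Aᵀg = [627, 276490]ᵀ gives AᵀA·[a, b]ᵀ = Aᵀg.
det = 4·277897 − 637² = 705819.
a = (627·277897 − 637·276490)/705819 = -1882711/705819; b = (4·276490 − 637·627)/705819 = 706561/705819.
Residuals: 159003/235273, -240682/705819, -327496/705819, 91169/705819; SSR = 568178/705819.

SSR = 0.805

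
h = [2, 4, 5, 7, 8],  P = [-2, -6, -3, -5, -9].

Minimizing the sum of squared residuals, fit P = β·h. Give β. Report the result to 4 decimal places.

β = -0.9494

Entries of MᵀM: Σh·h = 158.
Moment sums: Σh·P = -150.
Normal equations: [[158]]·[β]ᵀ = [-150]ᵀ.
Hence β = -150 / 158 ≈ -0.949367.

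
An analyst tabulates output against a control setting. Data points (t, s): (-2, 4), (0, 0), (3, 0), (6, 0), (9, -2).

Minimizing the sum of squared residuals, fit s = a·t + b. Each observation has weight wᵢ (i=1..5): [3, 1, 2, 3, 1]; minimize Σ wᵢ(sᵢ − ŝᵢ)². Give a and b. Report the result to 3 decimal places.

a = -0.472, b = 2.275

Entries of MᵀWM: Σwᵢ·t·t = 219, Σwᵢ·t = 27, Σwᵢ·1 = 10.
For MᵀWs: Σwᵢ·t·s = -42, Σwᵢ·s = 10.
So MᵀWM·[a, b]ᵀ = MᵀWs: [[219, 27]; [27, 10]]·[a, b]ᵀ = [-42, 10]ᵀ.
Eliminating b: 10·(row 1) − 27·(row 2) gives 1461·a = 10·(-42) − 27·10 = -690, so a = -230/487.
Then b = (10 − 27·(-230/487))/10 = 1108/487.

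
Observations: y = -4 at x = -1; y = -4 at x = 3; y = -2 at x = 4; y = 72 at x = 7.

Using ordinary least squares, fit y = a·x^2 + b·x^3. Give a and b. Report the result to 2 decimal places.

With design matrix A, AᵀA = [[2739, 18073]; [18073, 122475]] and Aᵀy = [3456, 24464]ᵀ.
Eliminating b: 122475·(row 1) − 18073·(row 2) gives 8825696·a = 122475·3456 − 18073·24464 = -18864272, so a = -1179017/551606.
Then b = (24464 − 18073·(-1179017/551606))/122475 = 25833/50146.

a = -2.14, b = 0.52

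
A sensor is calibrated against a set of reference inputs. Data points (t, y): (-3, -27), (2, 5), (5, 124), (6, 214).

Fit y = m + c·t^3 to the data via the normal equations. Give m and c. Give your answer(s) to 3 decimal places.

m = -1.288, c = 0.997

The normal system MᵀM·[m, c]ᵀ = Mᵀy is [[4, 322]; [322, 63074]]·[m, c]ᵀ = [316, 62493]ᵀ.
Δ = 4·63074 − 322² = 148612.
m = (316·63074 − 322·62493)/148612 = -95681/74306; c = (4·62493 − 322·316)/148612 = 37055/37153.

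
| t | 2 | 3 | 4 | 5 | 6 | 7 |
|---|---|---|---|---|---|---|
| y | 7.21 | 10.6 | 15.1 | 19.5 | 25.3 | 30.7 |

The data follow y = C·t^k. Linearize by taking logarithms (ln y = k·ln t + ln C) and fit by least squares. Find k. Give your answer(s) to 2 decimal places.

k = 1.17

With ln yᵢ as the transformed response and ln tᵢ as the regressor:
Σln t = 8.5252, Σ(ln t)² = 13.1965, Σln y = 16.6765, Σln t·ln y = 24.9591.
Equations: 13.1965·k + 8.5252·ln C = 24.9591;  8.5252·k + 6·ln C = 16.6765.
Slope k = (n·Σln t·ln y − Σln t·Σln y)/(n·Σ(ln t)² − (Σln t)²) = (6·24.9591 − 8.5252·16.6765)/6.5005 = 1.16685; ln C = (Σln y − k·Σln t)/n = 1.12149.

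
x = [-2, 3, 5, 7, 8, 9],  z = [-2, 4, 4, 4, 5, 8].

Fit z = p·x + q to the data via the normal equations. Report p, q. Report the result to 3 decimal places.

p = 0.744, q = 0.114

Compute the Gram sums: Σx·x = 232, Σx = 30, Σ1 = 6.
Moment sums: Σx·z = 176, Σz = 23.
AᵀA·[p, q]ᵀ = Aᵀz becomes [[232, 30]; [30, 6]]·[p, q]ᵀ = [176, 23]ᵀ.
det = 232·6 − 30² = 492.
p = (176·6 − 30·23)/492 = 61/82; q = (232·23 − 30·176)/492 = 14/123.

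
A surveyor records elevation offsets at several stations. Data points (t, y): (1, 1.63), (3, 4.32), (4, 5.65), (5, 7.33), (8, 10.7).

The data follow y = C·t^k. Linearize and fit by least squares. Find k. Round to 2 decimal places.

Linearized form: ln y = k·ln t + ln C. From the 5 transformed points,
XᵀX = [[10.0431, 6.1738]; [6.1738, 5]], rhs = [12.1429, 8.0457]ᵀ  (here Σln t = 6.1738, Σ(ln t)² = 10.0431, Σln y = 8.0457, Σln t·ln y = 12.1429).
Solving (det = 12.1000): k = 0.91255, ln C = 0.48236.

k = 0.91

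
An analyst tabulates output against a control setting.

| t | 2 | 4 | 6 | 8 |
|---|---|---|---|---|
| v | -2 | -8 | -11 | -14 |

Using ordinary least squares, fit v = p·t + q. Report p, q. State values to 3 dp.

p = -1.950, q = 1.000

XᵀX·[p, q]ᵀ = Xᵀv reads: 120·p + 20·q = -214;  20·p + 4·q = -35.
(Σt·t = 120, Σt = 20, Σ1 = 4, Σt·v = -214, Σv = -35.)
det = 120·4 − 20² = 80.
p = ((-214)·4 − 20·(-35))/80 = -39/20; q = (120·(-35) − 20·(-214))/80 = 1.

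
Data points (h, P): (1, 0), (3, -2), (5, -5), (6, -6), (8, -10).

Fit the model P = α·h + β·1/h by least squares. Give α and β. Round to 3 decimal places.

Compute the Gram sums: Σh·h = 135, Σh·1/h = 5, Σ1/h·1/h = 17201/14400.
For MᵀP: Σh·P = -147, Σ1/h·P = -47/12.
MᵀM·[α, β]ᵀ = MᵀP becomes [[135, 5]; [5, 17201/14400]]·[α, β]ᵀ = [-147, -47/12]ᵀ.
Δ = 135·(17201/14400) − 5² = 43603/320.
α = ((-147)·(17201/14400) − 5·(-47/12))/(43603/320) = -748849/654045; β = (135·(-47/12) − 5·(-147))/(43603/320) = 66000/43603.

α = -1.145, β = 1.514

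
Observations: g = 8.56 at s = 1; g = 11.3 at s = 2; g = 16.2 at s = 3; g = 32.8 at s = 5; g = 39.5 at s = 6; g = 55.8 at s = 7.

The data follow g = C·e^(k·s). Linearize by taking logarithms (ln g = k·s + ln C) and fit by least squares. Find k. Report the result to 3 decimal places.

Taking logs, ln g = k·s + ln C, so regress ln g on s.
Σs = 24.0000, Σ(s)² = 124.0000, Σln g = 18.5454, Σs·ln g = 83.0141.
Normal system: [[124.0000, 24.0000]; [24.0000, 6]]·[k, ln C]ᵀ = [83.0141, 18.5454]ᵀ.
Solving (det = 168.0000): k = 0.31544, ln C = 1.82913.

k = 0.315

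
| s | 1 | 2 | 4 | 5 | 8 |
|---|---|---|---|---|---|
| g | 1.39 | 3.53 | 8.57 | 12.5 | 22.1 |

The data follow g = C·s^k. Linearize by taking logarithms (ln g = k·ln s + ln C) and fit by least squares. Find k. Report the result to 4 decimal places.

k = 1.3359

Linearized form: ln g = k·ln s + ln C. From the 5 transformed points,
AᵀA = [[9.3166, 5.7683]; [5.7683, 5]], rhs = [14.3545, 9.3602]ᵀ  (here Σln s = 5.7683, Σ(ln s)² = 9.3166, Σln g = 9.3602, Σln s·ln g = 14.3545).
Δ = 9.3166·5 − (5.7683)² = 13.3096; k = (14.3545·5 − 5.7683·9.3602)/13.3096 = 1.33586, ln C = (9.3166·9.3602 − 5.7683·14.3545)/13.3096 = 0.33090.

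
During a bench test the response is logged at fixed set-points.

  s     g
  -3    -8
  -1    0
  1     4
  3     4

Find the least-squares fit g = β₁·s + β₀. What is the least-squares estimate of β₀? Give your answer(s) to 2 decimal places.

Sums needed: Σs·s = 20, Σs = 0, Σ1 = 4.
Right-hand side: Σs·g = 40, Σg = 0.
det = 20·4 − 0² = 80.
β₁ = (40·4 − 0·0)/80 = 2; β₀ = (20·0 − 0·40)/80 = 0.

β₀ = 0.00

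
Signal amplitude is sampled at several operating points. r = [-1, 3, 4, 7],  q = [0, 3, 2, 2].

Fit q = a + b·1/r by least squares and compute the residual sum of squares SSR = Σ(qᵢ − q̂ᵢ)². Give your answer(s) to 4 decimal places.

Entries of MᵀM: Σ1 = 4, Σ1/r = -23/84, Σ1/r·1/r = 8425/7056.
Right-hand side: Σq = 7, Σ1/r·q = 25/14.
So MᵀM·[a, b]ᵀ = Mᵀq: [[4, -23/84]; [-23/84, 8425/7056]]·[a, b]ᵀ = [7, 25/14]ᵀ.
det = 4·(8425/7056) − (-23/84)² = 11057/2352.
a = (7·(8425/7056) − (-23/84)·(25/14))/(11057/2352) = 62425/33171; b = (4·(25/14) − (-23/84)·7)/(11057/2352) = 21308/11057.
Residuals: 1499/33171, 5260/11057, -12064/33171, -5215/33171; SSR = 12782/33171.

SSR = 0.3853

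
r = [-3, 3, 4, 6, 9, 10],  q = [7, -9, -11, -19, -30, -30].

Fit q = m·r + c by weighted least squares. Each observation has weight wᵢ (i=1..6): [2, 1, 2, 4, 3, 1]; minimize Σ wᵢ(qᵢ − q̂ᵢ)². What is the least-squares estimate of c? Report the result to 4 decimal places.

c = -0.9409

Sums needed: Σwᵢ·r·r = 546, Σwᵢ·r = 66, Σwᵢ·1 = 13.
And Σwᵢ·r·q = -1723, Σwᵢ·q = -213.
So MᵀWM·[m, c]ᵀ = MᵀWq: [[546, 66]; [66, 13]]·[m, c]ᵀ = [-1723, -213]ᵀ.
Determinant 546·13 − 66² = 2742.
m = ((-1723)·13 − 66·(-213))/2742 = -8341/2742; c = (546·(-213) − 66·(-1723))/2742 = -430/457.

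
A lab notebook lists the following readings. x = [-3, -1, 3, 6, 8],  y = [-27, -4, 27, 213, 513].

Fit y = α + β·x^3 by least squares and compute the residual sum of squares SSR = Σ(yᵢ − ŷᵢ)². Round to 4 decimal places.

SSR = 12.2751

Entries of AᵀA: Σ1 = 5, Σx^3 = 727, Σx^3·x^3 = 310259.
Right-hand side: Σy = 722, Σx^3·y = 310126.
Eliminating β: 310259·(row 1) − 727·(row 2) gives 1022766·α = 310259·722 − 727·310126 = -1454604, so α = -242434/170461.
Then β = (310126 − 727·(-242434/170461))/310259 = 170956/170461.
Residuals: 255799/170461, -268454/170461, 229069/170461, -375869/170461, 159455/170461; SSR = 2092424/170461.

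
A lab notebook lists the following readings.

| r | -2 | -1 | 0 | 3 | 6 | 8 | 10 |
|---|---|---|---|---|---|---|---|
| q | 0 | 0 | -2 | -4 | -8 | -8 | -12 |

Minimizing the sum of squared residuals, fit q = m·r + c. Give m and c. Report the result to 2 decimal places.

m = -0.97, c = -1.54

The normal system MᵀM·[m, c]ᵀ = Mᵀq is [[214, 24]; [24, 7]]·[m, c]ᵀ = [-244, -34]ᵀ.
det = 214·7 − 24² = 922.
m = ((-244)·7 − 24·(-34))/922 = -446/461; c = (214·(-34) − 24·(-244))/922 = -710/461.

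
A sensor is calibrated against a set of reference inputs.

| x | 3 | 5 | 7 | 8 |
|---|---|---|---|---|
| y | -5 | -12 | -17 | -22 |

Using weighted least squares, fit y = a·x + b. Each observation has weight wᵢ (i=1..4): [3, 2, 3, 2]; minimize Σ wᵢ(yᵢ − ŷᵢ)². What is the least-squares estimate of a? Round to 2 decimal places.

The normal equations are: 352·a + 56·b = -874;  56·a + 10·b = -134.
(Σwᵢ·x·x = 352, Σwᵢ·x = 56, Σwᵢ·1 = 10, Σwᵢ·x·y = -874, Σwᵢ·y = -134.)
det = 352·10 − 56² = 384.
a = ((-874)·10 − 56·(-134))/384 = -103/32; b = (352·(-134) − 56·(-874))/384 = 37/8.

a = -3.22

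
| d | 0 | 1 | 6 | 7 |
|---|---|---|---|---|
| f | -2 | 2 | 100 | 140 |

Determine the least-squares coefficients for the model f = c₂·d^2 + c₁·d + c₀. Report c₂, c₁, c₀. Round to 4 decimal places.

c₂ = 3.0000, c₁ = -0.9459, c₀ = -1.1892

Forming MᵀM = [[3698, 560, 86]; [560, 86, 14]; [86, 14, 4]] and Mᵀf = [10462, 1582, 240]ᵀ gives MᵀM·[c₂, c₁, c₀]ᵀ = Mᵀf.
Row-reducing yields c₂ = 3, c₁ = -35/37, c₀ = -44/37.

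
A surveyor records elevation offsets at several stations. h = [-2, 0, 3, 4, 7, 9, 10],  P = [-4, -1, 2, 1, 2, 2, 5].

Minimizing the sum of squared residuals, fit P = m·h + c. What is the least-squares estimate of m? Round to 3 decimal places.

m = 0.567

Sums needed: Σh·h = 259, Σh = 31, Σ1 = 7.
And Σh·P = 100, ΣP = 7.
MᵀM·[m, c]ᵀ = MᵀP becomes [[259, 31]; [31, 7]]·[m, c]ᵀ = [100, 7]ᵀ.
det = 259·7 − 31² = 852.
m = (100·7 − 31·7)/852 = 161/284; c = (259·7 − 31·100)/852 = -429/284.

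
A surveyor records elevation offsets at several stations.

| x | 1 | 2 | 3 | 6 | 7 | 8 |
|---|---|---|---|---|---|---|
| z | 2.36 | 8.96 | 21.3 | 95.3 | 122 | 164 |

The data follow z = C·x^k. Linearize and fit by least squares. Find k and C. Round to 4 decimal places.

With ln zᵢ as the transformed response and ln xᵢ as the regressor:
Over the data: Σln x = 7.6089, Σ(ln x)² = 13.0084, Σln z = 20.5711, Σln x·ln z = 32.9984.
Normal system: [[13.0084, 7.6089]; [7.6089, 6]]·[k, ln C]ᵀ = [32.9984, 20.5711]ᵀ.
Slope k = (n·Σln x·ln z − Σln x·Σln z)/(n·Σ(ln x)² − (Σln x)²) = (6·32.9984 − 7.6089·20.5711)/20.1558 = 2.05737; ln C = (Σln z − k·Σln x)/n = 0.81946, so C = exp(0.81946) = 2.26927.

k = 2.0574, C = 2.2693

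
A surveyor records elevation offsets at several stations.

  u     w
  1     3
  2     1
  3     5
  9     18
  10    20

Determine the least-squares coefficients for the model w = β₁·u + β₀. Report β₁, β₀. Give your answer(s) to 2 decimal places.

β₁ = 2.10, β₀ = -1.10

From the data, Σu·u = 195, Σu = 25, Σ1 = 5.
For Aᵀw: Σu·w = 382, Σw = 47.
AᵀA·[β₁, β₀]ᵀ = Aᵀw becomes [[195, 25]; [25, 5]]·[β₁, β₀]ᵀ = [382, 47]ᵀ.
det = 195·5 − 25² = 350.
β₁ = (382·5 − 25·47)/350 = 21/10; β₀ = (195·47 − 25·382)/350 = -11/10.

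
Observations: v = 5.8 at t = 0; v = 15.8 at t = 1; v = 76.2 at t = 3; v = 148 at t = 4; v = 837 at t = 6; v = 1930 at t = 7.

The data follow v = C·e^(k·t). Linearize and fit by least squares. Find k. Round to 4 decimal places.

With ln vᵢ as the transformed response and tᵢ as the regressor:
XᵀX = [[111.0000, 21.0000]; [21.0000, 6]], rhs = [129.0848, 28.1435]ᵀ  (here Σt = 21.0000, Σ(t)² = 111.0000, Σln v = 28.1435, Σt·ln v = 129.0848).
Slope k = (n·Σt·ln v − Σt·Σln v)/(n·Σ(t)² − (Σt)²) = (6·129.0848 − 21.0000·28.1435)/225.0000 = 0.81553; ln C = (Σln v − k·Σt)/n = 1.83623.

k = 0.8155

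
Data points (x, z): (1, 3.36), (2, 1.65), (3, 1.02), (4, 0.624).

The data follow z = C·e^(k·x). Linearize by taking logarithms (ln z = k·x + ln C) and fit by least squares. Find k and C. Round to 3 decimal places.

k = -0.553, C = 5.464

Linearized form: ln z = k·x + ln C. From the 4 transformed points,
Σx = 10.0000, Σ(x)² = 30.0000, Σln z = 1.2609, Σx·ln z = 0.3865.
Normal system: [[30.0000, 10.0000]; [10.0000, 4]]·[k, ln C]ᵀ = [0.3865, 1.2609]ᵀ.
Slope k = (n·Σx·ln z − Σx·Σln z)/(n·Σ(x)² − (Σx)²) = (4·0.3865 − 10.0000·1.2609)/20.0000 = -0.55316; ln C = (Σln z − k·Σx)/n = 1.69813, so C = exp(1.69813) = 5.46373.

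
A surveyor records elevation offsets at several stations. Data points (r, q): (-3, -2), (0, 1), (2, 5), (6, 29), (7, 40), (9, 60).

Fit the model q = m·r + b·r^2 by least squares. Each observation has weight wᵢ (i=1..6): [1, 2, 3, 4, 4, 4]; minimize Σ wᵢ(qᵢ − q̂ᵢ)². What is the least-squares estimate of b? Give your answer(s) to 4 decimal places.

From the data, Σwᵢ·r·r = 685, Σwᵢ·r·r^2 = 5149, Σwᵢ·r^2·r^2 = 41161.
Moment sums: Σwᵢ·r·q = 4012, Σwᵢ·r^2·q = 31498.
Normal equations: [[685, 5149]; [5149, 41161]]·[m, b]ᵀ = [4012, 31498]ᵀ.
Δ = 685·41161 − 5149² = 1683084.
m = (4012·41161 − 5149·31498)/1683084 = 492455/280514; b = (685·31498 − 5149·4012)/1683084 = 153057/280514.

b = 0.5456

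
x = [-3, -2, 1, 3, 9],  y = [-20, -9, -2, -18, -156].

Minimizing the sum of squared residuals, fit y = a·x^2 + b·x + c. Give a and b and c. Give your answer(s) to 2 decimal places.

The normal equations are: 6740·a + 722·b + 104·c = -13016;  722·a + 104·b + 8·c = -1382;  104·a + 8·b + 5·c = -205.
(Σx^2·x^2 = 6740, Σx^2·x = 722, Σx^2 = 104, Σx·x = 104, Σx = 8, Σ1 = 5, Σx^2·y = -13016, Σx·y = -1382, Σy = -205.)
Row-reducing yields a = -29525/15099, b = 1790/5033, c = -1933/2157.

a = -1.96, b = 0.36, c = -0.90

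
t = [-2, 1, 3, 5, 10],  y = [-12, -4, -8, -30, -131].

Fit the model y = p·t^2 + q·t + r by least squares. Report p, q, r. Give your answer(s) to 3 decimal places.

MᵀM·[p, q, r]ᵀ = Mᵀy reads: 10723·p + 1145·q + 139·r = -13974;  1145·p + 139·q + 17·r = -1464;  139·p + 17·q + 5·r = -185.
(Σt^2·t^2 = 10723, Σt^2·t = 1145, Σt^2 = 139, Σt·t = 139, Σt = 17, Σ1 = 5, Σt^2·y = -13974, Σt·y = -1464, Σy = -185.)
Solving the 3×3 system (Gaussian elimination) gives p = -64843/43672, q = 87861/43672, r = -27989/10918.

p = -1.485, q = 2.012, r = -2.564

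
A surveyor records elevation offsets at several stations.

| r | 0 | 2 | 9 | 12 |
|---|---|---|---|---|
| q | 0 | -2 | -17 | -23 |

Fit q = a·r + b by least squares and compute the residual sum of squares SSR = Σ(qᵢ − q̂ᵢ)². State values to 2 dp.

SSR = 1.96

Entries of XᵀX: Σr·r = 229, Σr = 23, Σ1 = 4.
And Σr·q = -433, Σq = -42.
So XᵀX·[a, b]ᵀ = Xᵀq: [[229, 23]; [23, 4]]·[a, b]ᵀ = [-433, -42]ᵀ.
det = 229·4 − 23² = 387.
a = ((-433)·4 − 23·(-42))/387 = -766/387; b = (229·(-42) − 23·(-433))/387 = 341/387.
Residuals: -341/387, 139/129, -26/387, -50/387; SSR = 758/387.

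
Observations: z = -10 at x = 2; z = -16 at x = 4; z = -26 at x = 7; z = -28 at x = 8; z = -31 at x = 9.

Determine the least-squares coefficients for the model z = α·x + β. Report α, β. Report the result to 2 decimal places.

α = -3.03, β = -4.02

Sums needed: Σx·x = 214, Σx = 30, Σ1 = 5.
Moment sums: Σx·z = -769, Σz = -111.
So AᵀA·[α, β]ᵀ = Aᵀz: [[214, 30]; [30, 5]]·[α, β]ᵀ = [-769, -111]ᵀ.
Eliminating β: 5·(row 1) − 30·(row 2) gives 170·α = 5·(-769) − 30·(-111) = -515, so α = -103/34.
Then β = ((-111) − 30·(-103/34))/5 = -342/85.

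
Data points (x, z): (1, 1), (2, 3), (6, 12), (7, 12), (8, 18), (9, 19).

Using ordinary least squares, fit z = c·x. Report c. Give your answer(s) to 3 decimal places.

With design matrix M, MᵀM = [[235]] and Mᵀz = [478]ᵀ.
Hence c = 478 / 235 ≈ 2.03404.

c = 2.034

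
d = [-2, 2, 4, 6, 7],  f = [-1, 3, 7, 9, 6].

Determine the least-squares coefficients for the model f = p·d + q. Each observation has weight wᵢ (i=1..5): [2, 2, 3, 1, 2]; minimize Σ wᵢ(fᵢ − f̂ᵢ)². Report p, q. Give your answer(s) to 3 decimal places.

Normal-equation sums: Σwᵢ·d·d = 198, Σwᵢ·d = 32, Σwᵢ·1 = 10.
And Σwᵢ·d·f = 238, Σwᵢ·f = 46.
So XᵀWX·[p, q]ᵀ = XᵀWf: [[198, 32]; [32, 10]]·[p, q]ᵀ = [238, 46]ᵀ.
Eliminating q: 10·(row 1) − 32·(row 2) gives 956·p = 10·238 − 32·46 = 908, so p = 227/239.
Then q = (46 − 32·(227/239))/10 = 373/239.

p = 0.950, q = 1.561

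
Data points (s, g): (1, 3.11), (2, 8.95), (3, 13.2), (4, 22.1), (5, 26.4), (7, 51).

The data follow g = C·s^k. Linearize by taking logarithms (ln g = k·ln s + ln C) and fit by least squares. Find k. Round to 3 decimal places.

k = 1.390

Let Y = ln g. Fitting Y = k·ln s + ln C by least squares:
Σln s = 6.7334, Σ(ln s)² = 9.9861, Σln g = 16.2073, Σln s·ln g = 21.5644.
Equations: 9.9861·k + 6.7334·ln C = 21.5644;  6.7334·k + 6·ln C = 16.2073.
Slope k = (n·Σln s·ln g − Σln s·Σln g)/(n·Σ(ln s)² − (Σln s)²) = (6·21.5644 − 6.7334·16.2073)/14.5777 = 1.38956; ln C = (Σln g − k·Σln s)/n = 1.14180.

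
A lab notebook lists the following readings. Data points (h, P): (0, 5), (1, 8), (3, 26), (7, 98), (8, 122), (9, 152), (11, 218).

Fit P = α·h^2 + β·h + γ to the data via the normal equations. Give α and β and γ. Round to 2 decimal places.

α = 1.54, β = 2.49, γ = 4.58

AᵀA·[α, β, γ]ᵀ = AᵀP reads: 27781·α + 2943·β + 325·γ = 51542;  2943·α + 325·β + 39·γ = 5514;  325·α + 39·β + 7·γ = 629.
(Σh^2·h^2 = 27781, Σh^2·h = 2943, Σh^2 = 325, Σh·h = 325, Σh = 39, Σ1 = 7, Σh^2·P = 51542, Σh·P = 5514, ΣP = 629.)
Solving the 3×3 system (Gaussian elimination) gives α = 19069/12397, β = 61665/24794, γ = 10333/2254.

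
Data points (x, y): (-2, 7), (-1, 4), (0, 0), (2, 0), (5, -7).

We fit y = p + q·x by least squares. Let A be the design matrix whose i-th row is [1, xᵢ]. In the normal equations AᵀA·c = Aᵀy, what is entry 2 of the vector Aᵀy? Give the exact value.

-53

Entry 2 ↔ basis x, so (Aᵀy)_{2} = Σᵢ (x)·yᵢ = (-2)·(7) + (-1)·(4) + (0)·(0) + (2)·(0) + (5)·(-7) = -53.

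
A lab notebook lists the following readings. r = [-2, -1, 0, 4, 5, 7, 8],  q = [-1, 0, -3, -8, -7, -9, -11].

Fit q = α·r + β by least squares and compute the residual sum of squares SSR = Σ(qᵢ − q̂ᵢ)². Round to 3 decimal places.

SSR = 5.621

From the data, Σr·r = 159, Σr = 21, Σ1 = 7.
Right-hand side: Σr·q = -216, Σq = -39.
Normal equations: [[159, 21]; [21, 7]]·[α, β]ᵀ = [-216, -39]ᵀ.
Δ = 159·7 − 21² = 672.
α = ((-216)·7 − 21·(-39))/672 = -33/32; β = (159·(-39) − 21·(-216))/672 = -555/224.
Residuals: -131/224, 81/56, -117/224, -313/224, 71/112, 39/56, -61/224; SSR = 1259/224.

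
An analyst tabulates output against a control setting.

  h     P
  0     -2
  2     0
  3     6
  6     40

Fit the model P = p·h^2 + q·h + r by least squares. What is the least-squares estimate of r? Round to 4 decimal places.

r = -2.0533

AᵀA·[p, q, r]ᵀ = AᵀP reads: 1393·p + 251·q + 49·r = 1494;  251·p + 49·q + 11·r = 258;  49·p + 11·q + 4·r = 44.
Row-reducing yields p = 22/15, q = -134/75, r = -154/75.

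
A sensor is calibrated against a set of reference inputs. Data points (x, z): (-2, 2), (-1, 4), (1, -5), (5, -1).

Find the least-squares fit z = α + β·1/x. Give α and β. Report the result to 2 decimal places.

The normal equations are: 4·α + (-3/10)·β = 0;  (-3/10)·α + (229/100)·β = -51/5.
(Σ1 = 4, Σ1/x = -3/10, Σ1/x·1/x = 229/100, Σz = 0, Σ1/x·z = -51/5.)
Eliminating β: (229/100)·(row 1) − (-3/10)·(row 2) gives (907/100)·α = (229/100)·0 − (-3/10)·(-51/5) = -153/50, so α = -306/907.
Then β = ((-51/5) − (-3/10)·(-306/907))/(229/100) = -4080/907.

α = -0.34, β = -4.50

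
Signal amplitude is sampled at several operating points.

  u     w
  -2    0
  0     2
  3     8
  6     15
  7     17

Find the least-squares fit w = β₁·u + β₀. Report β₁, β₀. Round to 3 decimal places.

Sums needed: Σu·u = 98, Σu = 14, Σ1 = 5.
Moment sums: Σu·w = 233, Σw = 42.
XᵀX·[β₁, β₀]ᵀ = Xᵀw becomes [[98, 14]; [14, 5]]·[β₁, β₀]ᵀ = [233, 42]ᵀ.
Eliminating β₀: 5·(row 1) − 14·(row 2) gives 294·β₁ = 5·233 − 14·42 = 577, so β₁ = 577/294.
Then β₀ = (42 − 14·(577/294))/5 = 61/21.

β₁ = 1.963, β₀ = 2.905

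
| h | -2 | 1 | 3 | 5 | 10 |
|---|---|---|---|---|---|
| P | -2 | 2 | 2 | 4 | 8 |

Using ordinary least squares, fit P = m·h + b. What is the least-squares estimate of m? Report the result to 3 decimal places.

The normal equations are: 139·m + 17·b = 112;  17·m + 5·b = 14.
Δ = 139·5 − 17² = 406.
m = (112·5 − 17·14)/406 = 23/29; b = (139·14 − 17·112)/406 = 3/29.

m = 0.793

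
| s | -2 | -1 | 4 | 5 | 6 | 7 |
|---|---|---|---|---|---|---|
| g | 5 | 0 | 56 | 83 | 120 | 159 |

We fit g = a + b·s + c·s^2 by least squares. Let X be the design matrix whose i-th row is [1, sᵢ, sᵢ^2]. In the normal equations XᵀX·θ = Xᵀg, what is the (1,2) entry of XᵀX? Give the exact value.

Row 1 ↔ basis 1, column 2 ↔ basis s, so (XᵀX)_{1,2} = Σᵢ s = (1)·(-2) + (1)·(-1) + (1)·(4) + (1)·(5) + (1)·(6) + (1)·(7) = 19.

19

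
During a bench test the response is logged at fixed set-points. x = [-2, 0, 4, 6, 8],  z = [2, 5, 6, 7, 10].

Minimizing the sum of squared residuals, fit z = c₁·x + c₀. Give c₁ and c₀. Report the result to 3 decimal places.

With design matrix M, MᵀM = [[120, 16]; [16, 5]] and Mᵀz = [142, 30]ᵀ.
Eliminating c₀: 5·(row 1) − 16·(row 2) gives 344·c₁ = 5·142 − 16·30 = 230, so c₁ = 115/172.
Then c₀ = (30 − 16·(115/172))/5 = 166/43.

c₁ = 0.669, c₀ = 3.860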